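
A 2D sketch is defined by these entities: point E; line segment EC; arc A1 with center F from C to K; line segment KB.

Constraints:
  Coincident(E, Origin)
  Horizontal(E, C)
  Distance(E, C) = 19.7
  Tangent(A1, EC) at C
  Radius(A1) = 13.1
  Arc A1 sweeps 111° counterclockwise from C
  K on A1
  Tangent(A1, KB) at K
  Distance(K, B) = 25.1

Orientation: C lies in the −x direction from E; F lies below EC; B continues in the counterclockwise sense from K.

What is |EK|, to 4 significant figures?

36.55

E is at the origin; E and C share the same y with |EC| = 19.7 and C on the −x side, so C = (-19.70, 0.000). Tangency of A1 to EC means the radius FC is perpendicular to EC, so F = C + (0, -13.1) = (-19.70, -13.10). On A1, C sits at bearing 90° from F; a 111° counterclockwise sweep puts K at bearing 201°, so K = F + 13.1·(cos 201°, sin 201°) = (-31.93, -17.79). Then |EK| = |K − E| = 36.55.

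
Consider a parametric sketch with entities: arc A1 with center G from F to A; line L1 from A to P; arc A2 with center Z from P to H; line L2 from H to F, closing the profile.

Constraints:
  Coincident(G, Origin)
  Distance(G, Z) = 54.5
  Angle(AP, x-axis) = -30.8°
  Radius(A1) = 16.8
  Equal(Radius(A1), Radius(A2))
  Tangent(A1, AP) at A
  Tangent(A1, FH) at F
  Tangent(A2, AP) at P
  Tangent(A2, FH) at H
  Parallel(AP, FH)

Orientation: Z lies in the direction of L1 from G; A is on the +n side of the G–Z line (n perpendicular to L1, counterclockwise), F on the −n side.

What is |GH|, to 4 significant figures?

57.03

The slot axis is L1's direction at -30.8°, so u = (cos -30.8°, sin -30.8°) = (0.8590, -0.5120) and n = (−sin -30.8°, cos -30.8°) = (0.5120, 0.8590). G is at the origin and Z lies 54.5 along u from G, so Z = 54.5·u = (46.81, -27.91). Tangency of A1 to both parallel lines with radius 16.8 puts A and F at G ± 16.8·n: A = (8.602, 14.43), F = (-8.602, -14.43). Equal radii place P and H the same way about Z: P = Z + 16.8·n = (55.42, -13.48), H = Z − 16.8·n = (38.21, -42.34). Then |GH| = |H − G| = 57.03.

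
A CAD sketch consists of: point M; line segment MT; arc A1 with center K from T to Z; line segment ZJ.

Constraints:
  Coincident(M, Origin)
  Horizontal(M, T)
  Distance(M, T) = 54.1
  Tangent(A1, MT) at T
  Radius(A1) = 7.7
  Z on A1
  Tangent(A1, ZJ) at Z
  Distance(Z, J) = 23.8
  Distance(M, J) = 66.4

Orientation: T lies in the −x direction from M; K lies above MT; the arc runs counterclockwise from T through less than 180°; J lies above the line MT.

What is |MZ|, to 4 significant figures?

48.53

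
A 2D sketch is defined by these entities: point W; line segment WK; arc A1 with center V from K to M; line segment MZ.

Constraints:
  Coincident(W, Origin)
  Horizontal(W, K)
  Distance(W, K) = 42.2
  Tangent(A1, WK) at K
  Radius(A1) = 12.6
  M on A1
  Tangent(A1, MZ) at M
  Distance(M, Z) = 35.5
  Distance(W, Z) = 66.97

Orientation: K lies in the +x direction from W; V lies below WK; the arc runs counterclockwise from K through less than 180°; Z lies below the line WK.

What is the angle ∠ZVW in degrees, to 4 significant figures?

109.8°

W is at the origin; WK is horizontal with |WK| = 42.2 and K on the +x side, so K = (42.20, 0.000). Since A1 is tangent to WK there, VK ⟂ WK, so V = K + (0, -12.6) = (42.20, -12.60). Since VM ⟂ MZ (tangency), |VZ| = √(12.6² + 35.5²) = 37.67 regardless of where M sits on A1. So Z lies on both circle(W, 66.97) and circle(V, 37.67); the below-WK intersection is Z = (44.32, -50.21). M is the foot of the tangent from Z: M = (30.58, -17.47).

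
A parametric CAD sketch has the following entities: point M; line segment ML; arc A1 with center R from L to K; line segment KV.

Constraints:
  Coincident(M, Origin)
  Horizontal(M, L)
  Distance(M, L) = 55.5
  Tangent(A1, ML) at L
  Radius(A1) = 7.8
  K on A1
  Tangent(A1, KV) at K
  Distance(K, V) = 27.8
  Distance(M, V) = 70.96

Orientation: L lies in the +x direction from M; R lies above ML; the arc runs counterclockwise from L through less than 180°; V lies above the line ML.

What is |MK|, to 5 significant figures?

63.833

M is at the origin; ML is horizontal with |ML| = 55.5 and L on the +x side, so L = (55.500, 0.0000). Since A1 is tangent to ML there, RL ⟂ ML, so R = L + (0, 7.8) = (55.500, 7.8000). Since RK ⟂ KV (tangency), |RV| = √(7.8² + 27.8²) = 28.874 regardless of where K sits on A1. So V lies on both circle(M, 70.96) and circle(R, 28.874); the above-ML intersection is V = (61.073, 36.131). K is the foot of the tangent from V: K = (63.275, 8.4180).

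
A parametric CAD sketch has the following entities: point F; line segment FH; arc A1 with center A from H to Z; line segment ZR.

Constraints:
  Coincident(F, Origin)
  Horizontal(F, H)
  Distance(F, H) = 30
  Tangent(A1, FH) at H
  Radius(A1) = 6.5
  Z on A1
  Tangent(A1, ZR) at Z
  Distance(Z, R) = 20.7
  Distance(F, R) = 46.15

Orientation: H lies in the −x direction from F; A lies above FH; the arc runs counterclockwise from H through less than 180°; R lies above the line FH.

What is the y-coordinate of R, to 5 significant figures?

26.845

Checks: |AH| = 6.500 ✓; |AZ| = 6.500 ✓; ∠(AZ, ZR) = 90.00° ✓; |ZR| = 20.70 ✓; |FR| = 46.15 ✓.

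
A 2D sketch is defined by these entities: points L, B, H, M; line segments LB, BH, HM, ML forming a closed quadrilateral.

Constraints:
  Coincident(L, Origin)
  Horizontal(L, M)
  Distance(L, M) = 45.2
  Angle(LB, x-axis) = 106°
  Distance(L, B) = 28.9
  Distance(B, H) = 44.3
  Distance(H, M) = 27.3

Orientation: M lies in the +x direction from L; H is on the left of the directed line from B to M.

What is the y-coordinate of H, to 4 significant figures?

25.81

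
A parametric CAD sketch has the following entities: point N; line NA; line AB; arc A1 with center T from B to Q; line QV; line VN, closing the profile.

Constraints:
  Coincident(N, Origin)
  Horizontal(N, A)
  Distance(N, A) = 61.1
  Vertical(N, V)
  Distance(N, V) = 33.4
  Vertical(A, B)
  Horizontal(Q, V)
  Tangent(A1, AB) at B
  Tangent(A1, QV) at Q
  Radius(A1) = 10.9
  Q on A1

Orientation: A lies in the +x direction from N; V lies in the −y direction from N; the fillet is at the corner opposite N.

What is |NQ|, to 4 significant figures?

60.30

N is at the origin; N and A share the same y with |NA| = 61.1 and A on the +x side, so A = (61.10, 0.000). N and V share the same x with |NV| = 33.4 and V on the −y side, so V = (0.000, -33.40). The virtual corner opposite N is at (61.10, -33.40). A1 meets AB tangentially, so TB is at right angles to AB and A1 meets QV tangentially, so TQ is at right angles to QV, with radius 10.9, so the center T sits 10.9 in from both sides at T = (50.20, -22.50). That places the tangent points at B = (61.10, -22.50) on AB and Q = (50.20, -33.40) on QV. Then |NQ| = |Q − N| = 60.30.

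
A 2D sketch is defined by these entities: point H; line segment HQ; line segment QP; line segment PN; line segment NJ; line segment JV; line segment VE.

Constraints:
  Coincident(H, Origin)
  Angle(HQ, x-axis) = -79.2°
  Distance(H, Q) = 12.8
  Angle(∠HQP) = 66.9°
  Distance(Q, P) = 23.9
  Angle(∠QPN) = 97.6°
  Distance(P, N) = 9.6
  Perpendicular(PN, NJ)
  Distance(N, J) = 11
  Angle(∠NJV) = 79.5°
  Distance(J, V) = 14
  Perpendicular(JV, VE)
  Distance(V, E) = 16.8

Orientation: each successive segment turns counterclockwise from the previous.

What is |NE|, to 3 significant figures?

13.4

H is at the origin; HQ runs at -79.2° with length 12.8, so Q = (2.40, -12.6). ∠HQP = 66.9° gives QP at 33.9° from the x-axis; with |QP| = 23.9, P = (22.2, 0.757). ∠QPN = 97.6° gives PN at 116° from the x-axis; with |PN| = 9.6, N = (18.0, 9.36). PN ⟂ NJ, so NJ runs at -154°; with |NJ| = 11.0, J = (8.12, 4.49). ∠NJV = 79.5° gives JV at -53.2° from the x-axis; with |JV| = 14.0, V = (16.5, -6.72). The perpendicularity gives VE at right angles to JV, so VE runs at 36.8°; with |VE| = 16.8, E = (30.0, 3.34). Then |NE| = |E − N| = 13.4.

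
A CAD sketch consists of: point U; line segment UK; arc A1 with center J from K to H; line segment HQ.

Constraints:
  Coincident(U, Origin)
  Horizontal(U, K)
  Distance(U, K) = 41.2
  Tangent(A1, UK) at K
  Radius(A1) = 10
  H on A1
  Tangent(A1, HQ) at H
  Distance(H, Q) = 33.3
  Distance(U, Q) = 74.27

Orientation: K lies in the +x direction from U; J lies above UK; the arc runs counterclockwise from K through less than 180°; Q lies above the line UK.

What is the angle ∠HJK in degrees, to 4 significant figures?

62.01°

Checks: U.y = 0.00, K.y = 0.00 ✓; |JH| = 10.00 ✓; ∠(JH, HQ) = 90.00° ✓; |HQ| = 33.30 ✓; |UQ| = 74.27 ✓.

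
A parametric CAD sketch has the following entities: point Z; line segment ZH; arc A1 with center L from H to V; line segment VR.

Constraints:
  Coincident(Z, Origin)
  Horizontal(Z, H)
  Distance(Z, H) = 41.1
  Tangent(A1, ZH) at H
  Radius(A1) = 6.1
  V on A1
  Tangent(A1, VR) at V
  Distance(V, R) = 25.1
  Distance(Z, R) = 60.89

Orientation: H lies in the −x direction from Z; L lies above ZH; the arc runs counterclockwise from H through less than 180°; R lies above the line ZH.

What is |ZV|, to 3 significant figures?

38.0

Checks: |LH| = 6.100 ✓; |LV| = 6.100 ✓; ∠(LV, VR) = 90.00° ✓; |VR| = 25.10 ✓; |ZR| = 60.89 ✓.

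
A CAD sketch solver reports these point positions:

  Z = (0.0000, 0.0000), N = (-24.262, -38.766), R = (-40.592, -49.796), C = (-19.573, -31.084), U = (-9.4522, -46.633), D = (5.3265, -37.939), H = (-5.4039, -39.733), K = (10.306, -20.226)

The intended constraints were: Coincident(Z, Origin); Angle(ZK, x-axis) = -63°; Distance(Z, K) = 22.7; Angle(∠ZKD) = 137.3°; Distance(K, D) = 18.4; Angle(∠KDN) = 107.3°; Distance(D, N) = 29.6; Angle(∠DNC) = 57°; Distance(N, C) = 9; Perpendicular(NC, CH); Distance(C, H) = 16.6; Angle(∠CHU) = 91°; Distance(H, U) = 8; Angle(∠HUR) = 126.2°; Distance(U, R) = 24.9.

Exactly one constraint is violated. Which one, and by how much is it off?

Distance(U, R) = 24.9 — off by 6.40.

Z = (0.00, 0.00) ✓; ZK at -63.00° ✓; |ZK| = 22.70 ✓; ∠ZKD = 137.3° ✓; |KD| = 18.40 ✓; ∠KDN = 107.3° ✓; |DN| = 29.60 ✓; ∠DNC = 57.00° ✓; |NC| = 9.000 ✓; ∠(NC, CH) = 90.00° ✓; |CH| = 16.60 ✓; ∠CHU = 91.00° ✓; |HU| = 8.000 ✓; ∠HUR = 126.2° ✓; |UR| = 31.30 ✗.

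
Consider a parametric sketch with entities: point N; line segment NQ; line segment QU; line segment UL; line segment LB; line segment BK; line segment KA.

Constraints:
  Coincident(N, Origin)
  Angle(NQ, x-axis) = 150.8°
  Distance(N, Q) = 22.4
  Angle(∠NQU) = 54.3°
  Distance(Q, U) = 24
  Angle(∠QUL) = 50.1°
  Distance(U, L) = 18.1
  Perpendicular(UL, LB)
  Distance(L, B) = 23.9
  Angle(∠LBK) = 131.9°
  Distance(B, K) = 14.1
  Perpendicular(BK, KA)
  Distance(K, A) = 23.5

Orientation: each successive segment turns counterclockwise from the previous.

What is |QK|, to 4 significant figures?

16.82

N is at the origin; NQ runs at 150.8° with length 22.4, so Q = (-19.55, 10.93). ∠NQU = 54.3° gives QU at -83.50° from the x-axis; with |QU| = 24.0, U = (-16.84, -12.92). ∠QUL = 50.1° gives UL at 46.40° from the x-axis; with |UL| = 18.1, L = (-4.354, 0.1898). UL ⟂ LB, so LB runs at 136.4°; with |LB| = 23.9, B = (-21.66, 16.67). ∠LBK = 131.9° gives BK at -175.5° from the x-axis; with |BK| = 14.1, K = (-35.72, 15.57). Then |QK| = |K − Q| = 16.82.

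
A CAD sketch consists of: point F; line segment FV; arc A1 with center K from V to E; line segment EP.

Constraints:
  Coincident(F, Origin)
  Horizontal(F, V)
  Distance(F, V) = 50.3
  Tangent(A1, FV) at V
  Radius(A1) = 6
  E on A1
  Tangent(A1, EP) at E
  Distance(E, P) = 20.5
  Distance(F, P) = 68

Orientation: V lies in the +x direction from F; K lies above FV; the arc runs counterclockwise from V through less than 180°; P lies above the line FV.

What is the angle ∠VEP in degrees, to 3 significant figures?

147°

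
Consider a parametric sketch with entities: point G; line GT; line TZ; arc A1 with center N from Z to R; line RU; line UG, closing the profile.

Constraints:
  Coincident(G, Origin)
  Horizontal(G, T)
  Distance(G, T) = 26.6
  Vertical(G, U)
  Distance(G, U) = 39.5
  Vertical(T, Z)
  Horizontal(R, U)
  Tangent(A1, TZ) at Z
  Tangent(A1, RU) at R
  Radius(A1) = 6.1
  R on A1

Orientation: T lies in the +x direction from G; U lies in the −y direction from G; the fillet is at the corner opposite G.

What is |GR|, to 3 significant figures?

44.5

G is at the origin; GT is horizontal with |GT| = 26.6 and T on the +x side, so T = (26.6, 0.00). GU is vertical with |GU| = 39.5 and U on the −y side, so U = (0.00, -39.5). The virtual corner opposite G is at (26.6, -39.5). A1 meets TZ tangentially, so NZ is at right angles to TZ and A1 meets RU tangentially, so NR is at right angles to RU, with radius 6.1, so the center N sits 6.1 in from both sides at N = (20.5, -33.4). That places the tangent points at Z = (26.6, -33.4) on TZ and R = (20.5, -39.5) on RU. Then |GR| = |R − G| = 44.5.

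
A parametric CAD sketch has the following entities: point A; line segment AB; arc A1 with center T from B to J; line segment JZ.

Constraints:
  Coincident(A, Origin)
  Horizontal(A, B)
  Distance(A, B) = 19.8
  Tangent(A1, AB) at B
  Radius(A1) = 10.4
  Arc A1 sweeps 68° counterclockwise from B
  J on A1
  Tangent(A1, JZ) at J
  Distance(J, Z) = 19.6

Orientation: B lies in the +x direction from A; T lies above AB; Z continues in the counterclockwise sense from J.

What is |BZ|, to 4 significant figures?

29.96

A is at the origin; A and B share the same y with |AB| = 19.8 and B on the +x side, so B = (19.80, 0.000). A1 meets AB tangentially, so TB is at right angles to AB, so T = B + (0, 10.4) = (19.80, 10.40). On A1, B sits at bearing -90° from T; a 68° counterclockwise sweep puts J at bearing -22°, so J = T + 10.4·(cos -22°, sin -22°) = (29.44, 6.504). Since A1 is tangent to JZ there, TJ ⟂ JZ, so JZ runs along (−sin -22°, cos -22°); with |JZ| = 19.6, Z = (36.79, 24.68). Then |BZ| = |Z − B| = 29.96.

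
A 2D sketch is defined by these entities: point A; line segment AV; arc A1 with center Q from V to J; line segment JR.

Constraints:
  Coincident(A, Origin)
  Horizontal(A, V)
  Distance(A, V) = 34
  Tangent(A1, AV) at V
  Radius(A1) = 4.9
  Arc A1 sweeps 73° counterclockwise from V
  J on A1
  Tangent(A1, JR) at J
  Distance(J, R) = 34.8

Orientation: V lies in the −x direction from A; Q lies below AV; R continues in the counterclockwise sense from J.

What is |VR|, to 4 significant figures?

39.64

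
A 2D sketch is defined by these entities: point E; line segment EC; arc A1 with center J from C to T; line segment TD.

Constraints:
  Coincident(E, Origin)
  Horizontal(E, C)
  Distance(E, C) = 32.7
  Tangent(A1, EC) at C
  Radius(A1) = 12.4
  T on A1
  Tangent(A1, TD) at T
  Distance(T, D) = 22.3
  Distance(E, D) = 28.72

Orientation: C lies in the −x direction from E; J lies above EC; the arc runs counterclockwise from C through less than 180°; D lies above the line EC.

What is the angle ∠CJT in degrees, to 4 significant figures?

62.30°

Checks: |EC| = 32.70 ✓; ∠(JC, CE) = 90.00° ✓; |JT| = 12.40 ✓; ∠(JT, TD) = 90.00° ✓; |TD| = 22.30 ✓; |ED| = 28.72 ✓.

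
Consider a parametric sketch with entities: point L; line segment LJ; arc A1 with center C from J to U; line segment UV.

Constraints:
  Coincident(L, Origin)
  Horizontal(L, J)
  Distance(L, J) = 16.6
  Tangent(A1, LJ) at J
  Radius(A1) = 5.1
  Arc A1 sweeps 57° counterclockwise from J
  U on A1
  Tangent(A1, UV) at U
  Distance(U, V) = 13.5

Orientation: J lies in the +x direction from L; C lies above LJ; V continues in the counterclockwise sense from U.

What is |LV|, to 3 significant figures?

31.4

L is at the origin; LJ is horizontal with |LJ| = 16.6 and J on the +x side, so J = (16.6, 0.00). Since A1 is tangent to LJ there, CJ ⟂ LJ, so C = J + (0, 5.1) = (16.6, 5.10). On A1, J sits at bearing -90° from C; a 57° counterclockwise sweep puts U at bearing -33°, so U = C + 5.1·(cos -33°, sin -33°) = (20.9, 2.32). The tangent condition forces CU to be normal to UV, so UV runs along (−sin -33°, cos -33°); with |UV| = 13.5, V = (28.2, 13.6). Then |LV| = |V − L| = 31.4.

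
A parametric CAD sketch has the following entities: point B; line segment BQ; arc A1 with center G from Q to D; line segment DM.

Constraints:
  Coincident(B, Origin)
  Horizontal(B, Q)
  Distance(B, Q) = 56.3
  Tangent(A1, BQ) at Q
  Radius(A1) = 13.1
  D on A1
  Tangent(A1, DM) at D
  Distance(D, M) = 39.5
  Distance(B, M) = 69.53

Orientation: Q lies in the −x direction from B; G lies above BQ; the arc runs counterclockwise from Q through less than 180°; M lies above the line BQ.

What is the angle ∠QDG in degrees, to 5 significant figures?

43.798°

Checks: |BQ| = 56.30 ✓; |GD| = 13.10 ✓; ∠(GD, DM) = 90.00° ✓; |DM| = 39.50 ✓; |BM| = 69.53 ✓.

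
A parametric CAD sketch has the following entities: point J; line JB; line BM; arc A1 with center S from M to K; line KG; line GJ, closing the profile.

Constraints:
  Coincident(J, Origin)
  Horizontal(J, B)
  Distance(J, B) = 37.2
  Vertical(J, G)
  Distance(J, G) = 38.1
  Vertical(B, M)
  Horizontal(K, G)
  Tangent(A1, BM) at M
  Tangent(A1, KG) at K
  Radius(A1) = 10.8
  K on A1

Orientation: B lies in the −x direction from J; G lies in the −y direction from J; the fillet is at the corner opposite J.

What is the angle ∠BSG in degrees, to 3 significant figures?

134°

J is at the origin; J and B share the same y with |JB| = 37.2 and B on the −x side, so B = (-37.2, 0.00). JG is vertical with |JG| = 38.1 and G on the −y side, so G = (0.00, -38.1). The virtual corner opposite J is at (-37.2, -38.1). A1 meets BM tangentially, so SM is at right angles to BM and the tangent condition forces SK to be normal to KG, with radius 10.8, so the center S sits 10.8 in from both sides at S = (-26.4, -27.3). Then cos ∠BSG = SB·SG / (|SB||SG|), giving 134°.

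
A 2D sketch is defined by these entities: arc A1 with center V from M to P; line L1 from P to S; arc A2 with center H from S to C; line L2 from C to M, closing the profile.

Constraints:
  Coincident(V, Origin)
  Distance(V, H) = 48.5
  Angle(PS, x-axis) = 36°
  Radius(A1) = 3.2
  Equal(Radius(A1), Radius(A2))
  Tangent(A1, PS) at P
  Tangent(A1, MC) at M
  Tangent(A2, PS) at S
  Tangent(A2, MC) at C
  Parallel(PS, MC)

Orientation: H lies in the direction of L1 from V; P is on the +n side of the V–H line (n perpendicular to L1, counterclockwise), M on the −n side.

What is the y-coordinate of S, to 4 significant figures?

31.10

Tangency of A1 to both parallel lines with radius 3.2 puts P and M at V ± 3.2·n: P = (-1.881, 2.589), M = (1.881, -2.589). Equal radii place S and C the same way about H: S = H + 3.2·n = (37.36, 31.10), C = H − 3.2·n = (41.12, 25.92). So S.y = 31.10.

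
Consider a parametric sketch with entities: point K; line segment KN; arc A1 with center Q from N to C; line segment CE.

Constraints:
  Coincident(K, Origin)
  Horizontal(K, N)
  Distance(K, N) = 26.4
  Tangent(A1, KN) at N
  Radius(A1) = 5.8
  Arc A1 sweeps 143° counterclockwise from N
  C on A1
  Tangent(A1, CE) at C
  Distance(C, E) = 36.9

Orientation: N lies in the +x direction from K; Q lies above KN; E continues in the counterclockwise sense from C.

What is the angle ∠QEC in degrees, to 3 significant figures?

8.93°

K is at the origin; K and N share the same y with |KN| = 26.4 and N on the +x side, so N = (26.4, 0.00). Tangency of A1 to KN means the radius QN is perpendicular to KN, so Q = N + (0, 5.8) = (26.4, 5.80). On A1, N sits at bearing -90° from Q; a 143° counterclockwise sweep puts C at bearing 53°, so C = Q + 5.8·(cos 53°, sin 53°) = (29.9, 10.4). Since A1 is tangent to CE there, QC ⟂ CE, so CE runs along (−sin 53°, cos 53°); with |CE| = 36.9, E = (0.421, 32.6). Then cos ∠QEC = EQ·EC / (|EQ||EC|), giving 8.93°.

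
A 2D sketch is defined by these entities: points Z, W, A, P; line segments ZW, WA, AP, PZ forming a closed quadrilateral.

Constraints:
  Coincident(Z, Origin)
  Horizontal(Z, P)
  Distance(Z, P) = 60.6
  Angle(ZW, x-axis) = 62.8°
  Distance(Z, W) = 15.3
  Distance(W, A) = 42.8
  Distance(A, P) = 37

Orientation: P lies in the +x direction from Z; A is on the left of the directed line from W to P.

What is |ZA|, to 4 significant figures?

56.01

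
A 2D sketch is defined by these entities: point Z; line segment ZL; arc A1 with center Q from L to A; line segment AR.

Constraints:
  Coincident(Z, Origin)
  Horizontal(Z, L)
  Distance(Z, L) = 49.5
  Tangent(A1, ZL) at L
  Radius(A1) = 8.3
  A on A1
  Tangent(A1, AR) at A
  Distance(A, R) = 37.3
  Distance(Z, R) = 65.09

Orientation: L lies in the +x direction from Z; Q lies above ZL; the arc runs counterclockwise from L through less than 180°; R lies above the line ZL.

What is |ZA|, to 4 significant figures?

58.41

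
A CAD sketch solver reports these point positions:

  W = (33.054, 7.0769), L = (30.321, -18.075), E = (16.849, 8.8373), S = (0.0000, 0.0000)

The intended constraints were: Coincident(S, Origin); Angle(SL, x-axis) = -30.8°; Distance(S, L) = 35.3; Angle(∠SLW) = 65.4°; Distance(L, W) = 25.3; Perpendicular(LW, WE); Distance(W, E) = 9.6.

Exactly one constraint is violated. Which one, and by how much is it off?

Distance(W, E) = 9.6 — off by 6.70.

S = (0.00, 0.00) ✓; SL at -30.80° ✓; |SL| = 35.30 ✓; ∠SLW = 65.40° ✓; |LW| = 25.30 ✓; ∠(LW, WE) = 90.00° ✓; |WE| = 16.30 ✗.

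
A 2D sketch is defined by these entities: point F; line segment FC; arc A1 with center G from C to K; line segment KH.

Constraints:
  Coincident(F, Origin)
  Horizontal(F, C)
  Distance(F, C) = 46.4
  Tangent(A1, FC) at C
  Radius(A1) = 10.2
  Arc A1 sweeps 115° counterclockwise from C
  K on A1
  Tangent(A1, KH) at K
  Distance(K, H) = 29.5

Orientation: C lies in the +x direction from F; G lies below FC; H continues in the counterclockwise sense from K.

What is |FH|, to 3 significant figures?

64.5

F is at the origin; FC is horizontal with |FC| = 46.4 and C on the +x side, so C = (46.4, 0.00). Tangency of A1 to FC means the radius GC is perpendicular to FC, so G = C + (0, -10.2) = (46.4, -10.2). On A1, C sits at bearing 90° from G; a 115° counterclockwise sweep puts K at bearing 205°, so K = G + 10.2·(cos 205°, sin 205°) = (37.2, -14.5). A1 meets KH tangentially, so GK is at right angles to KH, so KH runs along (−sin 205°, cos 205°); with |KH| = 29.5, H = (49.6, -41.2). Then |FH| = |H − F| = 64.5.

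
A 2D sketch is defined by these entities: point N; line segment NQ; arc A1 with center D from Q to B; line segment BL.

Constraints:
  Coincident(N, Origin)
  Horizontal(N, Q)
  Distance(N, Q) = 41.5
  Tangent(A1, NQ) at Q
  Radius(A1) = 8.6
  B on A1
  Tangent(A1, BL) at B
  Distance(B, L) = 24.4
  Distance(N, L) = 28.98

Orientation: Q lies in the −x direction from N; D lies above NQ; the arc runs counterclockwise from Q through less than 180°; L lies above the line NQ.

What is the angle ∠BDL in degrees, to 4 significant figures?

70.58°

N is at the origin; N and Q share the same y with |NQ| = 41.5 and Q on the −x side, so Q = (-41.50, 0.000). The tangent condition forces DQ to be normal to NQ, so D = Q + (0, 8.6) = (-41.50, 8.600). Since DB ⟂ BL (tangency), |DL| = √(8.6² + 24.4²) = 25.87 regardless of where B sits on A1. So L lies on both circle(N, 28.98) and circle(D, 25.87); the above-NQ intersection is L = (-19.20, 21.71). B is the foot of the tangent from L: B = (-34.93, 3.056).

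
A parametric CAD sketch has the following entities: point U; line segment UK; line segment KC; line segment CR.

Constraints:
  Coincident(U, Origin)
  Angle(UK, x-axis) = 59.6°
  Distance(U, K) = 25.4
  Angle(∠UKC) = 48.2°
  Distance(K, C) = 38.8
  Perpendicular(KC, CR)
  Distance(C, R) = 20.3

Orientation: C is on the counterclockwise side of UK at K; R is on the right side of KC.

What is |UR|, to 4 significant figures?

44.92

∠UKC = 48.2°, so KC runs at 59.6° + (180° − 48.2°) = 191.4° from the x-axis; with |KC| = 38.8, C = K + 38.8·(cos 191.4°, sin 191.4°) = (-25.18, 14.24). KC is perpendicular to CR; with |CR| = 20.3 on the right of KC, R = C + 20.3·(-0.1977, 0.9803) = (-29.19, 34.14). Then |UR| = |R − U| = 44.92.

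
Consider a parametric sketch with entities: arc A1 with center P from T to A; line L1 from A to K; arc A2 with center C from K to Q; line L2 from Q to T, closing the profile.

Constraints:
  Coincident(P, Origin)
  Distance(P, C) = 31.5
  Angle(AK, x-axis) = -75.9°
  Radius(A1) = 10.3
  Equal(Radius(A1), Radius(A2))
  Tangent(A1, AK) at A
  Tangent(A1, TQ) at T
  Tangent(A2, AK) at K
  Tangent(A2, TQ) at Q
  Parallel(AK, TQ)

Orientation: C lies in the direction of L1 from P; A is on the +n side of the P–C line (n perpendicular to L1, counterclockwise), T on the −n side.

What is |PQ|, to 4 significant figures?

33.14

The slot axis is L1's direction at -75.9°, so u = (cos -75.9°, sin -75.9°) = (0.2436, -0.9699) and n = (−sin -75.9°, cos -75.9°) = (0.9699, 0.2436). P is at the origin and C lies 31.5 along u from P, so C = 31.5·u = (7.674, -30.55). Tangency of A1 to both parallel lines with radius 10.3 puts A and T at P ± 10.3·n: A = (9.990, 2.509), T = (-9.990, -2.509). Equal radii place K and Q the same way about C: K = C + 10.3·n = (17.66, -28.04), Q = C − 10.3·n = (-2.316, -33.06). Then |PQ| = |Q − P| = 33.14.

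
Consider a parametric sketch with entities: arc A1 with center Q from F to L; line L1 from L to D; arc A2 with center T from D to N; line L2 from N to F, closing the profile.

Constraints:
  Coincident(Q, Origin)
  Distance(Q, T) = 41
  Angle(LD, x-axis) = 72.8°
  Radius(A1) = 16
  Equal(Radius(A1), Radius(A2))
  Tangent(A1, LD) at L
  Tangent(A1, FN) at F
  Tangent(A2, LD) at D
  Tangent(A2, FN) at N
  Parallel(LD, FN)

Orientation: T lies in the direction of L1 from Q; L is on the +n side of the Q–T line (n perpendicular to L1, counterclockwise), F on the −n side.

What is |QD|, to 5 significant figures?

44.011

The slot axis is L1's direction at 72.8°, so u = (cos 72.8°, sin 72.8°) = (0.29571, 0.95528) and n = (−sin 72.8°, cos 72.8°) = (-0.95528, 0.29571). Q is at the origin and T lies 41.0 along u from Q, so T = 41.0·u = (12.124, 39.166). Tangency of A1 to both parallel lines with radius 16.0 puts L and F at Q ± 16.0·n: L = (-15.284, 4.7313), F = (15.284, -4.7313). Equal radii place D and N the same way about T: D = T + 16.0·n = (-3.1604, 43.898), N = T − 16.0·n = (27.408, 34.435). Then |QD| = |D − Q| = 44.011.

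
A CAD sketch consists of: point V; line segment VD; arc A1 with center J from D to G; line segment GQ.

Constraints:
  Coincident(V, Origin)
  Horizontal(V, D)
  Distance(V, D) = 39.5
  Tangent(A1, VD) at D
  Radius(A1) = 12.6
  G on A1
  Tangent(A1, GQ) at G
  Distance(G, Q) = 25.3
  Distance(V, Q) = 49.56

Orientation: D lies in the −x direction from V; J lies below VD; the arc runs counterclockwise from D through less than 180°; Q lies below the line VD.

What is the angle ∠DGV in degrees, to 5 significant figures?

43.731°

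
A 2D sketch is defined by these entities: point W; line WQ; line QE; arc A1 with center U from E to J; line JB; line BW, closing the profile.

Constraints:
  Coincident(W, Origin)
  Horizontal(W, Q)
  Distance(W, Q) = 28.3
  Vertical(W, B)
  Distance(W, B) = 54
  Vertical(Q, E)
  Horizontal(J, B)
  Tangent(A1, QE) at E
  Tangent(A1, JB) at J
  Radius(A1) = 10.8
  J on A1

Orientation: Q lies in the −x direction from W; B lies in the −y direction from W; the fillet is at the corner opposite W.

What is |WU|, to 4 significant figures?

46.61

W is at the origin; WQ is horizontal with |WQ| = 28.3 and Q on the −x side, so Q = (-28.30, 0.000). W and B share the same x with |WB| = 54.0 and B on the −y side, so B = (0.000, -54.00). The virtual corner opposite W is at (-28.30, -54.00). Since A1 is tangent to QE there, UE ⟂ QE and the tangent condition forces UJ to be normal to JB, with radius 10.8, so the center U sits 10.8 in from both sides at U = (-17.50, -43.20). Then |WU| = |U − W| = 46.61.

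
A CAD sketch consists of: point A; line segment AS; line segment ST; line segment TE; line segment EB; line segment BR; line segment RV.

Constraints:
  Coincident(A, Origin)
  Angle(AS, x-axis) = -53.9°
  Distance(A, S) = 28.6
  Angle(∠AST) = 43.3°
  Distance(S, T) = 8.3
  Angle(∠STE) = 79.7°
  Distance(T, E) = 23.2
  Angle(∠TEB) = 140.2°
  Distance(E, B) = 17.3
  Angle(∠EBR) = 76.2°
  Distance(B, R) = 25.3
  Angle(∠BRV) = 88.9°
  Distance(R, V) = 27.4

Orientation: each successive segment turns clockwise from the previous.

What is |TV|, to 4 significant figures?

3.737

A is at the origin; AS runs at -53.9° with length 28.6, so S = (16.85, -23.11). ∠AST = 43.3° gives ST at 169.4° from the x-axis; with |ST| = 8.3, T = (8.693, -21.58). ∠STE = 79.7° gives TE at 69.10° from the x-axis; with |TE| = 23.2, E = (16.97, 0.09183). ∠TEB = 140.2° gives EB at 29.30° from the x-axis; with |EB| = 17.3, B = (32.06, 8.558). ∠EBR = 76.2° gives BR at -74.50° from the x-axis; with |BR| = 25.3, R = (38.82, -15.82). ∠BRV = 88.9° gives RV at -165.6° from the x-axis; with |RV| = 27.4, V = (12.28, -22.64). Then |TV| = |V − T| = 3.737.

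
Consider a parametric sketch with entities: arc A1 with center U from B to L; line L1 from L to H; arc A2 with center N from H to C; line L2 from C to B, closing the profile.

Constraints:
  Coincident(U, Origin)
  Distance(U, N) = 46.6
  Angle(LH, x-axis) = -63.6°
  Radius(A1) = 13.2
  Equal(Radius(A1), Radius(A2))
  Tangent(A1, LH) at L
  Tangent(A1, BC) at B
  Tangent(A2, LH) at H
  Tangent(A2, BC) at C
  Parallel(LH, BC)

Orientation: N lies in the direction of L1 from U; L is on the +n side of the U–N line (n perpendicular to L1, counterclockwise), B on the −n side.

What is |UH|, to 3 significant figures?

48.4

The slot axis is L1's direction at -63.6°, so u = (cos -63.6°, sin -63.6°) = (0.445, -0.896) and n = (−sin -63.6°, cos -63.6°) = (0.896, 0.445). U is at the origin and N lies 46.6 along u from U, so N = 46.6·u = (20.7, -41.7). Tangency of A1 to both parallel lines with radius 13.2 puts L and B at U ± 13.2·n: L = (11.8, 5.87), B = (-11.8, -5.87). Equal radii place H and C the same way about N: H = N + 13.2·n = (32.5, -35.9), C = N − 13.2·n = (8.90, -47.6). Then |UH| = |H − U| = 48.4.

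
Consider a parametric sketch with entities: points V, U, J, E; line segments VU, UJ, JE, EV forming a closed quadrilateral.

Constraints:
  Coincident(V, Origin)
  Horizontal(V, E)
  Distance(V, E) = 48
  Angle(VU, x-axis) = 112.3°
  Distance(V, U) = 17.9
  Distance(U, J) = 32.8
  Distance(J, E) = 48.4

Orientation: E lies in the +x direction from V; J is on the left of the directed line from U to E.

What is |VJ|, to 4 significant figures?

42.06

Checks: |UJ| = 32.80 ✓; |JE| = 48.40 ✓.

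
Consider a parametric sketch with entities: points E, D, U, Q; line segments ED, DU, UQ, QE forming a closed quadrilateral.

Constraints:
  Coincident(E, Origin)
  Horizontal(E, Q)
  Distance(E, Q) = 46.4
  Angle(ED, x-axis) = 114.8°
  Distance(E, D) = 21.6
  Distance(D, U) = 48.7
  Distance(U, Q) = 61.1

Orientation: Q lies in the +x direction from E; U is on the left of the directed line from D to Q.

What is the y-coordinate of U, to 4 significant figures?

56.38

Checks: |DU| = 48.70 ✓; |UQ| = 61.10 ✓.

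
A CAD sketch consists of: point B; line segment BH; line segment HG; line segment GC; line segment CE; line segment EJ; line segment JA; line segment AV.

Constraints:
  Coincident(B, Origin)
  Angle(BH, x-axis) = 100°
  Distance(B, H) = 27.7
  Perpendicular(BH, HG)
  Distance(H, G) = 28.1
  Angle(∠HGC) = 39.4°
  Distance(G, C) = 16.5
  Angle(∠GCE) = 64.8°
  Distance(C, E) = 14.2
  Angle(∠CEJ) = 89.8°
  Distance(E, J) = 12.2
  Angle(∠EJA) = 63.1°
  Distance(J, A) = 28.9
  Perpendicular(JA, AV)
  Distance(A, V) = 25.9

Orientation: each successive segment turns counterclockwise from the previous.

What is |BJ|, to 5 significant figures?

41.402

B is at the origin; BH runs at 100.0° with length 27.7, so H = (-4.8101, 27.279). BH ⟂ HG, so HG runs at -170.00°; with |HG| = 28.1, G = (-32.483, 22.400). ∠HGC = 39.4° gives GC at -29.400° from the x-axis; with |GC| = 16.5, C = (-18.108, 14.300). ∠GCE = 64.8° gives CE at 85.800° from the x-axis; with |CE| = 14.2, E = (-17.068, 28.462). ∠CEJ = 89.8° gives EJ at 176.00° from the x-axis; with |EJ| = 12.2, J = (-29.238, 29.313). Then |BJ| = |J − B| = 41.402.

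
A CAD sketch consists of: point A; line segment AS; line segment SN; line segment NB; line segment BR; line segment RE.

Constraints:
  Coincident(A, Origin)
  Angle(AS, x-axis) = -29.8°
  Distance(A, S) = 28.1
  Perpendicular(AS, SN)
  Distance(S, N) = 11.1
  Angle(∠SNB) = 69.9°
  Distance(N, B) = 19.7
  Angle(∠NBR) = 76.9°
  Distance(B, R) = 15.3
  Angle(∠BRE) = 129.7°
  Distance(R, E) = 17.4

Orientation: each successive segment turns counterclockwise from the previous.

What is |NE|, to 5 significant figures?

22.703

∠NBR = 76.9° gives BR at -86.600° from the x-axis; with |BR| = 15.3, R = (11.390, -16.287). ∠BRE = 129.7° gives RE at -36.300° from the x-axis; with |RE| = 17.4, E = (25.413, -26.588). Then |NE| = |E − N| = 22.703.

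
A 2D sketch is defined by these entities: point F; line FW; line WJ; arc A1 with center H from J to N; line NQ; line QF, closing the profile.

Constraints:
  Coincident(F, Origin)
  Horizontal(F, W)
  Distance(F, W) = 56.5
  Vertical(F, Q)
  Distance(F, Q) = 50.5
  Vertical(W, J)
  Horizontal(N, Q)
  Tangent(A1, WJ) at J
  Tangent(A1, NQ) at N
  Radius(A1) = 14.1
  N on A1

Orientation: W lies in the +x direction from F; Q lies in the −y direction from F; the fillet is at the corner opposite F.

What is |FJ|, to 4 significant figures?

67.21

The virtual corner opposite F is at (56.50, -50.50). The tangent condition forces HJ to be normal to WJ and since A1 is tangent to NQ there, HN ⟂ NQ, with radius 14.1, so the center H sits 14.1 in from both sides at H = (42.40, -36.40). That places the tangent points at J = (56.50, -36.40) on WJ and N = (42.40, -50.50) on NQ. Then |FJ| = |J − F| = 67.21.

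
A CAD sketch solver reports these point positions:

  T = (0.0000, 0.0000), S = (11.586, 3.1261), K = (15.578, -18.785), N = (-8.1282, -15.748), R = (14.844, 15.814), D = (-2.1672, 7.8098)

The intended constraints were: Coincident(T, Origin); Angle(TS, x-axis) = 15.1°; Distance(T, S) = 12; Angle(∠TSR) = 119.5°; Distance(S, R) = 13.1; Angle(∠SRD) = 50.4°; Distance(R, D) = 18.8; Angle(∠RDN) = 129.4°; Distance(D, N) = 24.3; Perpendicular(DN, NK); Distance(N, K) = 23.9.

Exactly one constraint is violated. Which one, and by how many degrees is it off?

Perpendicular(DN, NK) — off by 6.90°.

T = (0.00, 0.00) ✓; TS at 15.10° ✓; |TS| = 12.00 ✓; ∠TSR = 119.5° ✓; |SR| = 13.10 ✓; ∠SRD = 50.40° ✓; |RD| = 18.80 ✓; ∠RDN = 129.4° ✓; |DN| = 24.30 ✓; ∠(DN, NK) = 96.90° ✗; |NK| = 23.90 ✓.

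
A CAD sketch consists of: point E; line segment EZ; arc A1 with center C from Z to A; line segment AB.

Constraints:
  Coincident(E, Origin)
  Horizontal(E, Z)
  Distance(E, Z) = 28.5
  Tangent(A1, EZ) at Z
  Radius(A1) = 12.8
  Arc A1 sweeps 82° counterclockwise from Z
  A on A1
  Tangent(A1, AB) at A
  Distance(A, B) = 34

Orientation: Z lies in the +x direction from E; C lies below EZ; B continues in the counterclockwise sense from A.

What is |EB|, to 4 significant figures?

46.04

E is at the origin; E and Z share the same y with |EZ| = 28.5 and Z on the +x side, so Z = (28.50, 0.000). A1 meets EZ tangentially, so CZ is at right angles to EZ, so C = Z + (0, -12.8) = (28.50, -12.80). On A1, Z sits at bearing 90° from C; an 82° counterclockwise sweep puts A at bearing 172°, so A = C + 12.8·(cos 172°, sin 172°) = (15.82, -11.02). A1 meets AB tangentially, so CA is at right angles to AB, so AB runs along (−sin 172°, cos 172°); with |AB| = 34.0, B = (11.09, -44.69). Then |EB| = |B − E| = 46.04.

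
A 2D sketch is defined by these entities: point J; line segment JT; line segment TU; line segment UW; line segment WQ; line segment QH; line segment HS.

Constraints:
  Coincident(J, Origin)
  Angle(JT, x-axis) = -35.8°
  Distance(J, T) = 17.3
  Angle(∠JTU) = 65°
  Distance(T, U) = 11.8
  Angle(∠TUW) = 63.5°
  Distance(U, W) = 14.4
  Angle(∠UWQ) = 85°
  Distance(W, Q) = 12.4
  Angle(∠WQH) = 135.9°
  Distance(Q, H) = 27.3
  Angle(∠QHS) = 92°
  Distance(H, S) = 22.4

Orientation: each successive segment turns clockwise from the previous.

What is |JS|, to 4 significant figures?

42.09

∠WQH = 135.9° gives QH at -46.40° from the x-axis; with |QH| = 27.3, H = (34.27, -21.76). ∠QHS = 92.0° gives HS at -134.4° from the x-axis; with |HS| = 22.4, S = (18.60, -37.76). Then |JS| = |S − J| = 42.09.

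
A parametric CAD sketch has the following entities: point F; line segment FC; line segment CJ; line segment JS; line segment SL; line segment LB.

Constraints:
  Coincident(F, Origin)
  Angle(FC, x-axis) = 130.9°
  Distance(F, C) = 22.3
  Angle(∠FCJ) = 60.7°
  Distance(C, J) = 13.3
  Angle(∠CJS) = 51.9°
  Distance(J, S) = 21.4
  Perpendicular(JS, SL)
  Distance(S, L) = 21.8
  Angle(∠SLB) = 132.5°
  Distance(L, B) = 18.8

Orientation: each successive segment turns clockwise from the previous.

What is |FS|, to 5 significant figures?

11.127

F is at the origin; FC runs at 130.9° with length 22.3, so C = (-14.601, 16.856). ∠FCJ = 60.7° gives CJ at 11.600° from the x-axis; with |CJ| = 13.3, J = (-1.5724, 19.530). ∠CJS = 51.9° gives JS at -116.50° from the x-axis; with |JS| = 21.4, S = (-11.121, 0.37827). Then |FS| = |S − F| = 11.127.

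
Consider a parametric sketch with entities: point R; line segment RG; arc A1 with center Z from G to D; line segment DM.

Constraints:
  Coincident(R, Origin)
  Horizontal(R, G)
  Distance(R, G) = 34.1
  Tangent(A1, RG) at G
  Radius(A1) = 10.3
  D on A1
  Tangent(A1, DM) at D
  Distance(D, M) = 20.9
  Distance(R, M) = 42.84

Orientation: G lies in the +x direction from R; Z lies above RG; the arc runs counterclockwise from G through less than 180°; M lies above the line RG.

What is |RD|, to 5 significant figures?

45.141

Checks: |RG| = 34.10 ✓; |ZD| = 10.30 ✓; ∠(ZD, DM) = 90.00° ✓; |DM| = 20.90 ✓; |RM| = 42.84 ✓.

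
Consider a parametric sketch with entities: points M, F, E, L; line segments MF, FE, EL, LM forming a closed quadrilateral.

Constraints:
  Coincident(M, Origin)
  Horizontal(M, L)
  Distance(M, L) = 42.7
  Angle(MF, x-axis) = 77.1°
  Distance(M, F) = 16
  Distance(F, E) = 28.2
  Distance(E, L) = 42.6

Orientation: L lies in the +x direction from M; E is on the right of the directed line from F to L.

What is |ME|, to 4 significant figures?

12.72

M is at the origin; ML is horizontal with |ML| = 42.7 and L in +x, so L = (42.7, 0). MF runs at 77.1° with |MF| = 16.0, so F = (3.572, 15.60). E is determined by |FE| = 28.2 and |EL| = 42.6 together: it lies at the intersection of circle(F, 28.2) and circle(L, 42.6). With |FL| = 42.12, the foot of the radical line on FL is 8.959 from F and the perpendicular offset is √(28.2² − 8.959²) = 26.74. Taking the right-of-FL solution: E = (1.994, -12.56).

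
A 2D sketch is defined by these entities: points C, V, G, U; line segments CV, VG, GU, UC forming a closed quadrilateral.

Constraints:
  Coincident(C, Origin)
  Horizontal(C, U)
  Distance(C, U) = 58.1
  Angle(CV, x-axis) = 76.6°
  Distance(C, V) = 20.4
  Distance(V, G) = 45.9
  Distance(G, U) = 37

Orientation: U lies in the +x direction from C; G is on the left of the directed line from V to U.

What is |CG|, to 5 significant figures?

59.617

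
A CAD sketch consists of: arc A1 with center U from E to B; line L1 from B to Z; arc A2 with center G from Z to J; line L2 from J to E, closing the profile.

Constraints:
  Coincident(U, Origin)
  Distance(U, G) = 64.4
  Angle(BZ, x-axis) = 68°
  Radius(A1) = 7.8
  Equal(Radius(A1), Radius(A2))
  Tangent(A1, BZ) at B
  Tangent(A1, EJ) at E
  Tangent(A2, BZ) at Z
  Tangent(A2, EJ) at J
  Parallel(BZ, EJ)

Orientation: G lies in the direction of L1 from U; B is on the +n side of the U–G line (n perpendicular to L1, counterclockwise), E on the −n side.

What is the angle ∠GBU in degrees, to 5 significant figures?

83.094°

The slot axis is L1's direction at 68.0°, so u = (cos 68.0°, sin 68.0°) = (0.37461, 0.92718) and n = (−sin 68.0°, cos 68.0°) = (-0.92718, 0.37461). U is at the origin and G lies 64.4 along u from U, so G = 64.4·u = (24.125, 59.711). Tangency of A1 to both parallel lines with radius 7.8 puts B and E at U ± 7.8·n: B = (-7.2320, 2.9219), E = (7.2320, -2.9219). Then cos ∠GBU = BG·BU / (|BG||BU|), giving 83.094°.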